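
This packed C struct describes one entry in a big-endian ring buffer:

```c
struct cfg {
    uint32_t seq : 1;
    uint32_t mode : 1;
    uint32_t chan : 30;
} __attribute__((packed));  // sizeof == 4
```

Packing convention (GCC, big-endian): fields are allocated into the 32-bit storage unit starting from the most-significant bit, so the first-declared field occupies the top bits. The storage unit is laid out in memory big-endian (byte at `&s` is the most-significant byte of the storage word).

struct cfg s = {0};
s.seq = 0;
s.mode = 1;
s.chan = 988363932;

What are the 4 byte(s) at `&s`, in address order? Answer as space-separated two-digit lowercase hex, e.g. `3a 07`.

[31+:1] seq=0 & 0x1 = 0x0; word=0x00000000
[30+:1] mode=1 & 0x1 = 0x1; word=0x40000000
[0+:30] chan=988363932 & 0x3fffffff = 0x3ae93c9c; word=0x7ae93c9c
word = 0x7ae93c9c → big-endian bytes:
  [0]=0x7a  [1]=0xe9  [2]=0x3c  [3]=0x9c

7a e9 3c 9c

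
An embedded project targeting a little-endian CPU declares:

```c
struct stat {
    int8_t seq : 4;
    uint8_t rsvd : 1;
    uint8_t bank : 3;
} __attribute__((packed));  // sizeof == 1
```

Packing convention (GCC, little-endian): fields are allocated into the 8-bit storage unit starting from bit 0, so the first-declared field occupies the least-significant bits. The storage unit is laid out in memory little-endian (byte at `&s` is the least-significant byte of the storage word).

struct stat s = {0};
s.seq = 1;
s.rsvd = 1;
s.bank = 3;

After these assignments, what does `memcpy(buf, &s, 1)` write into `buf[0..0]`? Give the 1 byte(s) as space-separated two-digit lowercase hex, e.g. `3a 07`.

[0+:4] seq=1 & 0xf = 0x1; word=0x01
[4+:1] rsvd=1 & 0x1 = 0x1; word=0x11
[5+:3] bank=3 & 0x7 = 0x3; word=0x71
word = 0x71 → little-endian bytes:
  [0]=0x71

71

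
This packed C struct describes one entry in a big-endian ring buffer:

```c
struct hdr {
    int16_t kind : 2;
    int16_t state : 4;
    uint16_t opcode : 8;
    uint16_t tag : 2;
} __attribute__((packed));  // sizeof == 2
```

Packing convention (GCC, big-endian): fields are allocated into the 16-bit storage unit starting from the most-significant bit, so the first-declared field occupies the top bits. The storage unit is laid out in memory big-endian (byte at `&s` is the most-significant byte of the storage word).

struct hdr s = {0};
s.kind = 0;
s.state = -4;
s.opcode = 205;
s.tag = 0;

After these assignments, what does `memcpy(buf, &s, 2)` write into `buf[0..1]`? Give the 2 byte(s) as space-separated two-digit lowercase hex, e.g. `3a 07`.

[14+:2] kind=0 & 0x3 = 0x0; word=0x0000
[10+:4] state=-4 & 0xf = 0xc; word=0x3000
[2+:8] opcode=205 & 0xff = 0xcd; word=0x3334
[0+:2] tag=0 & 0x3 = 0x0; word=0x3334
word = 0x3334 → big-endian bytes:
  [0]=0x33  [1]=0x34

33 34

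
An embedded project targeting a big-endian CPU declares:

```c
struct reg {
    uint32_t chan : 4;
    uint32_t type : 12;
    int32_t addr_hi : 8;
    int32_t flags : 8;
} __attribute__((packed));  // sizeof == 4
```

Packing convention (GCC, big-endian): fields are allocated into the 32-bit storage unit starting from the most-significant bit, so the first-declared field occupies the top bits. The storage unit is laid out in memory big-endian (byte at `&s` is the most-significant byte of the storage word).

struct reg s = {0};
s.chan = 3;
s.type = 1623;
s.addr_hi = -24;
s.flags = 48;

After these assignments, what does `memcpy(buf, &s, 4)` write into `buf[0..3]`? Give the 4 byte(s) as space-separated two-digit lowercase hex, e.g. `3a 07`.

36 57 e8 30

chan:4 = 3 → 0x3 << 28 → word 0x30000000
type:12 = 1623 → 0x657 << 16 → word 0x36570000
addr_hi:8 = -24 → 0xe8 << 8 → word 0x3657e800
flags:8 = 48 → 0x30 << 0 → word 0x3657e830
word = 0x3657e830 → big-endian bytes:
  [0]=0x36  [1]=0x57  [2]=0xe8  [3]=0x30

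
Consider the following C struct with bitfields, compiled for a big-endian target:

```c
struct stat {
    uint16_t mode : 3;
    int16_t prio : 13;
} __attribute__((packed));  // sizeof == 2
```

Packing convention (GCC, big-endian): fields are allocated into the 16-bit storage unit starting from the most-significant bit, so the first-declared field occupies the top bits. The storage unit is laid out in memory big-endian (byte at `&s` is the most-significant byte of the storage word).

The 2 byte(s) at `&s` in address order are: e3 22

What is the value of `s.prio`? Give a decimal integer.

[0]=0xe3 [1]=0x22 (big-endian) → word 0xe322
mode [13+:3] = (word>>13) & 0x7 = 7
prio [0+:13] = (word>>0) & 0x1fff = 802  ←
prio signed 13b, MSB=0: value = 802

802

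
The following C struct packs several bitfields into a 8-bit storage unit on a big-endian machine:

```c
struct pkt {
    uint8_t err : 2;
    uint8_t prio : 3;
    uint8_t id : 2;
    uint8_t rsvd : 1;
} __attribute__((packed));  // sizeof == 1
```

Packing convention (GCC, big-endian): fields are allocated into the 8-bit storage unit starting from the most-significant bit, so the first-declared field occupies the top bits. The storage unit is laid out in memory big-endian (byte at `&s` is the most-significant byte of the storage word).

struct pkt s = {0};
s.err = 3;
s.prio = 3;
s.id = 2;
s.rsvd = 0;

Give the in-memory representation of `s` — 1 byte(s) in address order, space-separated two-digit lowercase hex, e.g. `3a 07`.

[6+:2] err=3 & 0x3 = 0x3; word=0xc0
[3+:3] prio=3 & 0x7 = 0x3; word=0xd8
[1+:2] id=2 & 0x3 = 0x2; word=0xdc
[0+:1] rsvd=0 & 0x1 = 0x0; word=0xdc
word = 0xdc → big-endian bytes:
  [0]=0xdc

dc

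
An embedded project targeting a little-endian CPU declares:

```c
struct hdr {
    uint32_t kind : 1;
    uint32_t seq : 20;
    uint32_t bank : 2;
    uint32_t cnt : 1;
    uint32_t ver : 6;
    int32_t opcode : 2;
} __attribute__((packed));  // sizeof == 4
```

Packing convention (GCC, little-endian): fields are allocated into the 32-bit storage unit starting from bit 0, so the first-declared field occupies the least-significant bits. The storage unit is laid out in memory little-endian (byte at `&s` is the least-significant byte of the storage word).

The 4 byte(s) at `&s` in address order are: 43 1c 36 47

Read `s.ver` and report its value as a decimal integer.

7

[0]=0x43 [1]=0x1c [2]=0x36 [3]=0x47 (little-endian) → word 0x47361c43
kind [0+:1] = (word>>0) & 0x1 = 1
seq [1+:20] = (word>>1) & 0xfffff = 724513
bank [21+:2] = (word>>21) & 0x3 = 1
cnt [23+:1] = (word>>23) & 0x1 = 0
ver [24+:6] = (word>>24) & 0x3f = 7  ←
opcode [30+:2] = (word>>30) & 0x3 = 1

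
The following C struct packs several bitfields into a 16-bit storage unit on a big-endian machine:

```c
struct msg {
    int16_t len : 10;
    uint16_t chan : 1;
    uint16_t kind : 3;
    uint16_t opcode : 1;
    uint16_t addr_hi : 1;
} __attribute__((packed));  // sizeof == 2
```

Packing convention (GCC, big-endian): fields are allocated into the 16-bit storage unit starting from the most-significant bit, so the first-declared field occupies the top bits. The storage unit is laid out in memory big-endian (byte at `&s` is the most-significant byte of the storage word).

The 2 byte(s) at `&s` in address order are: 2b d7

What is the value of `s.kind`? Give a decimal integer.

5

[0]=0x2b [1]=0xd7 (big-endian) → word 0x2bd7
len [6+:10] = (word>>6) & 0x3ff = 175
chan [5+:1] = (word>>5) & 0x1 = 0
kind [2+:3] = (word>>2) & 0x7 = 5  ←
opcode [1+:1] = (word>>1) & 0x1 = 1
addr_hi [0+:1] = (word>>0) & 0x1 = 1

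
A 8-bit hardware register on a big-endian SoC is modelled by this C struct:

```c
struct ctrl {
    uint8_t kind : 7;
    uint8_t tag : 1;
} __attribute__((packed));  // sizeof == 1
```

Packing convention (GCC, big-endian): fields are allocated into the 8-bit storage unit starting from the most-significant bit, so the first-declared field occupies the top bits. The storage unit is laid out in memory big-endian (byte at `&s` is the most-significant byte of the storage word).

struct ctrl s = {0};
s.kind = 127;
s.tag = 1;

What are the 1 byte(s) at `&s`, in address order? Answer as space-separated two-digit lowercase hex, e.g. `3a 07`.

kind:7 = 127 → 0x7f << 1 → word 0xfe
tag:1 = 1 → 0x1 << 0 → word 0xff
word = 0xff → big-endian bytes:
  [0]=0xff

ff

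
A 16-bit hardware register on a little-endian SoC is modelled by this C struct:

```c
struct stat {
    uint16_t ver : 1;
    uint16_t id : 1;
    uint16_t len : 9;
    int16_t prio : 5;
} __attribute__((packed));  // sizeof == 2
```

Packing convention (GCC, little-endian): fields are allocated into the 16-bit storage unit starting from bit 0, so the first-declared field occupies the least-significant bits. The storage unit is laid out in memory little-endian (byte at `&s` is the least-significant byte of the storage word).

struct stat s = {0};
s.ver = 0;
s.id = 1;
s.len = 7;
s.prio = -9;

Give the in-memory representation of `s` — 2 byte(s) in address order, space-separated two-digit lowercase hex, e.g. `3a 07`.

ver (1b) val=0 bits=0x0 at bit 0: 0x0000
id (1b) val=1 bits=0x1 at bit 1: 0x0002
len (9b) val=7 bits=0x7 at bit 2: 0x001e
prio (5b) val=-9 bits=0x17 at bit 11: 0xb81e
word = 0xb81e → little-endian bytes:
  [0]=0x1e  [1]=0xb8

1e b8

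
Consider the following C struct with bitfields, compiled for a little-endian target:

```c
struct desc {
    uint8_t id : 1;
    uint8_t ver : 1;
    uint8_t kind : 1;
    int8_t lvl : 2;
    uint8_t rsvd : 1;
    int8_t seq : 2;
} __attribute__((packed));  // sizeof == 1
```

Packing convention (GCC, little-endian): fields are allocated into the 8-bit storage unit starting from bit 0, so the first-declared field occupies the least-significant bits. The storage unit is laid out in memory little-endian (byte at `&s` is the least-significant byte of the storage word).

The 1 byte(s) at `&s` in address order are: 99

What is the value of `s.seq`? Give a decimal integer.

-2

[0]=0x99 (little-endian) → word 0x99
id:1 @ bit 0 → (0x99>>0)&0x1 = 0x1
ver:1 @ bit 1 → (0x99>>1)&0x1 = 0x0
kind:1 @ bit 2 → (0x99>>2)&0x1 = 0x0
lvl:2 @ bit 3 → (0x99>>3)&0x3 = 0x3
rsvd:1 @ bit 5 → (0x99>>5)&0x1 = 0x0
seq:2 @ bit 6 → (0x99>>6)&0x3 = 0x2  ←
seq signed 2b, MSB=1: 2 - 4 = -2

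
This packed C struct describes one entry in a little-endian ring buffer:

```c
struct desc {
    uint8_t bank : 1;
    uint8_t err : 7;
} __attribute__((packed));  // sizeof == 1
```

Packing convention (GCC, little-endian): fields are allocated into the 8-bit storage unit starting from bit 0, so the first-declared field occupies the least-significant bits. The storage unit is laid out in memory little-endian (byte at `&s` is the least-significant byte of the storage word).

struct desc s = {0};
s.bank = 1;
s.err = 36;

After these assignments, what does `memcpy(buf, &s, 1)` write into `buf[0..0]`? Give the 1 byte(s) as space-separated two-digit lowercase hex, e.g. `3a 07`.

49

[0+:1] bank=1 & 0x1 = 0x1; word=0x01
[1+:7] err=36 & 0x7f = 0x24; word=0x49
word = 0x49 → little-endian bytes:
  [0]=0x49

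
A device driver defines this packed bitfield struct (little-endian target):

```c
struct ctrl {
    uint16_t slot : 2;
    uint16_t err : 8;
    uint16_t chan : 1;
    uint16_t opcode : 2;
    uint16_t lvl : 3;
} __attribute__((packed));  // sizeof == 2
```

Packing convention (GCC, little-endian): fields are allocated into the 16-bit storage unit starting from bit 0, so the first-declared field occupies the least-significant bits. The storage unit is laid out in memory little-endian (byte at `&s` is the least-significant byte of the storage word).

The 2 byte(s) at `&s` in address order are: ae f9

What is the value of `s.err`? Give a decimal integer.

107

[0]=0xae [1]=0xf9 (little-endian) → word 0xf9ae
slot [0+:2] = (word>>0) & 0x3 = 2
err [2+:8] = (word>>2) & 0xff = 107  ←
chan [10+:1] = (word>>10) & 0x1 = 0
opcode [11+:2] = (word>>11) & 0x3 = 3
lvl [13+:3] = (word>>13) & 0x7 = 7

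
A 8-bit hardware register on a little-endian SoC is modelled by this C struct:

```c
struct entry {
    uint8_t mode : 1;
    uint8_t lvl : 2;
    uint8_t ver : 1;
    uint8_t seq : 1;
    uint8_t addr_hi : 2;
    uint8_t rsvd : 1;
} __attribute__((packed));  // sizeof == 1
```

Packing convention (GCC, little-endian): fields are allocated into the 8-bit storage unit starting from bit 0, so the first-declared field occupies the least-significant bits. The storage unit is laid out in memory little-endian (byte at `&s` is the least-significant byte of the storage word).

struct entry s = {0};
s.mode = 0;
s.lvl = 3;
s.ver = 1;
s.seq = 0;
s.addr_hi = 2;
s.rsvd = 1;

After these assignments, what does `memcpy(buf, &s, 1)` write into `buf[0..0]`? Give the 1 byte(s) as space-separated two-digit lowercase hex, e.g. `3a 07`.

[0+:1] mode=0 & 0x1 = 0x0; word=0x00
[1+:2] lvl=3 & 0x3 = 0x3; word=0x06
[3+:1] ver=1 & 0x1 = 0x1; word=0x0e
[4+:1] seq=0 & 0x1 = 0x0; word=0x0e
[5+:2] addr_hi=2 & 0x3 = 0x2; word=0x4e
[7+:1] rsvd=1 & 0x1 = 0x1; word=0xce
word = 0xce → little-endian bytes:
  [0]=0xce

ce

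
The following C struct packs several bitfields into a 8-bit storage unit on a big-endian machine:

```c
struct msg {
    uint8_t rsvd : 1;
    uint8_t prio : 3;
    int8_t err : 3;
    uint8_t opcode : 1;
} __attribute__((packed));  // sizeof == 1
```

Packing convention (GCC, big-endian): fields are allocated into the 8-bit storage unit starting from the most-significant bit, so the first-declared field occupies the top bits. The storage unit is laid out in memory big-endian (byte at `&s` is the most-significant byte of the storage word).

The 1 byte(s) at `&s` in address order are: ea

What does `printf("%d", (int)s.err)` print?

[0]=0xea (big-endian) → word 0xea
rsvd:1 @ bit 7 → (0xea>>7)&0x1 = 0x1
prio:3 @ bit 4 → (0xea>>4)&0x7 = 0x6
err:3 @ bit 1 → (0xea>>1)&0x7 = 0x5  ←
opcode:1 @ bit 0 → (0xea>>0)&0x1 = 0x0
err signed 3b, MSB=1: 5 - 8 = -3

-3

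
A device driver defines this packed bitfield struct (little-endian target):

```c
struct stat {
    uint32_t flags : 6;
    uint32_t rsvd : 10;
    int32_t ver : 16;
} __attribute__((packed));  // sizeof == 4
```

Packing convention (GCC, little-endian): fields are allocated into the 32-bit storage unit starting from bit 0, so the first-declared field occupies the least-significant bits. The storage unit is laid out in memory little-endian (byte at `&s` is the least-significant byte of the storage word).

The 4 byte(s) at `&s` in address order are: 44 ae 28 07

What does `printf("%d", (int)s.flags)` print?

[0]=0x44 [1]=0xae [2]=0x28 [3]=0x07 (little-endian) → word 0x0728ae44
flags:6 @ bit 0 → (0x0728ae44>>0)&0x3f = 0x4  ←
rsvd:10 @ bit 6 → (0x0728ae44>>6)&0x3ff = 0x2b9
ver:16 @ bit 16 → (0x0728ae44>>16)&0xffff = 0x728

4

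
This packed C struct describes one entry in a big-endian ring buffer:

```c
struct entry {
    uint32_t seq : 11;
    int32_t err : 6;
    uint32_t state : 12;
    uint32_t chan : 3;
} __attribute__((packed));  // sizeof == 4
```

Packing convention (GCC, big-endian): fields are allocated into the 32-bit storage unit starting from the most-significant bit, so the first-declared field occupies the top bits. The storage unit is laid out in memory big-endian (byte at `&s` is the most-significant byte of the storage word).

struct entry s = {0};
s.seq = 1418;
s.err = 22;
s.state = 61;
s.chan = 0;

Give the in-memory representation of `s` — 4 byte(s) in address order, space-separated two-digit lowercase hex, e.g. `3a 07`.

seq (11b) val=1418 bits=0x58a at bit 21: 0xb1400000
err (6b) val=22 bits=0x16 at bit 15: 0xb14b0000
state (12b) val=61 bits=0x3d at bit 3: 0xb14b01e8
chan (3b) val=0 bits=0x0 at bit 0: 0xb14b01e8
word = 0xb14b01e8 → big-endian bytes:
  [0]=0xb1  [1]=0x4b  [2]=0x01  [3]=0xe8

b1 4b 01 e8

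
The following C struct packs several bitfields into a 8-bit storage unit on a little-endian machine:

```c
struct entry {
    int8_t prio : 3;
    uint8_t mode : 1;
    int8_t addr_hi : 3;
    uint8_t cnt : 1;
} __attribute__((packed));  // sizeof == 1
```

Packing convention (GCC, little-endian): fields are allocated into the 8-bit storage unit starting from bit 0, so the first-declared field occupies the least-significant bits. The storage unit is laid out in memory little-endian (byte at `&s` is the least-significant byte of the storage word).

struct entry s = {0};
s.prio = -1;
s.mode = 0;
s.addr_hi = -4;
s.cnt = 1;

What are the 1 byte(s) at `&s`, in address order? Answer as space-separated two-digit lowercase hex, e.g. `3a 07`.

prio (3b) val=-1 bits=0x7 at bit 0: 0x07
mode (1b) val=0 bits=0x0 at bit 3: 0x07
addr_hi (3b) val=-4 bits=0x4 at bit 4: 0x47
cnt (1b) val=1 bits=0x1 at bit 7: 0xc7
word = 0xc7 → little-endian bytes:
  [0]=0xc7

c7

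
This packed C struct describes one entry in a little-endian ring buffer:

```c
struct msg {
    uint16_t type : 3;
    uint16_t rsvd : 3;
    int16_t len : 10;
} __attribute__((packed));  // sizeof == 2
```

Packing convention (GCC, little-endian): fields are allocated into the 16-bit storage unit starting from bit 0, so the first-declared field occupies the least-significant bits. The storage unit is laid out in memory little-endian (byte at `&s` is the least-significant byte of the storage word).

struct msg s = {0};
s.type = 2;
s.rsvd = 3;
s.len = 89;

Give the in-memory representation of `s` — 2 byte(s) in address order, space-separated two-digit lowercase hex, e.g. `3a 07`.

type (3b) val=2 bits=0x2 at bit 0: 0x0002
rsvd (3b) val=3 bits=0x3 at bit 3: 0x001a
len (10b) val=89 bits=0x59 at bit 6: 0x165a
word = 0x165a → little-endian bytes:
  [0]=0x5a  [1]=0x16

5a 16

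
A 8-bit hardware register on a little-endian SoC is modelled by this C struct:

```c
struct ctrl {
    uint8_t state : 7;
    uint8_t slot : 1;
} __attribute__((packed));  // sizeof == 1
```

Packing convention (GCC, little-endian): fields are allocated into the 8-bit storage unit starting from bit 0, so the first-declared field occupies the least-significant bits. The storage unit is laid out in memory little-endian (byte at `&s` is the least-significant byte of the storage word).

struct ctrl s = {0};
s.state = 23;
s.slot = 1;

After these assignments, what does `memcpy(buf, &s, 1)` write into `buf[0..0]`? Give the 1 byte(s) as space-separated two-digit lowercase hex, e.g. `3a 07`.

state:7 = 23 → 0x17 << 0 → word 0x17
slot:1 = 1 → 0x1 << 7 → word 0x97
word = 0x97 → little-endian bytes:
  [0]=0x97

97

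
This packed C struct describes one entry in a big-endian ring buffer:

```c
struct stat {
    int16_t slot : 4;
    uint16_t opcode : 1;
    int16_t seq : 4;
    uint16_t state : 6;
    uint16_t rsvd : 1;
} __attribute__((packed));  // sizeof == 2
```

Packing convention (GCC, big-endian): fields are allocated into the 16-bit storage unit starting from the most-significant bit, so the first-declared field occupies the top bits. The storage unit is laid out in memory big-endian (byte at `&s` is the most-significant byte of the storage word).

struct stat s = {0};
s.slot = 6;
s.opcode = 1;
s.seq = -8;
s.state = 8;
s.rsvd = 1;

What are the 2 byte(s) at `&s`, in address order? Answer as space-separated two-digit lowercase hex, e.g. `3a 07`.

6c 11

slot:4 = 6 → 0x6 << 12 → word 0x6000
opcode:1 = 1 → 0x1 << 11 → word 0x6800
seq:4 = -8 → 0x8 << 7 → word 0x6c00
state:6 = 8 → 0x8 << 1 → word 0x6c10
rsvd:1 = 1 → 0x1 << 0 → word 0x6c11
word = 0x6c11 → big-endian bytes:
  [0]=0x6c  [1]=0x11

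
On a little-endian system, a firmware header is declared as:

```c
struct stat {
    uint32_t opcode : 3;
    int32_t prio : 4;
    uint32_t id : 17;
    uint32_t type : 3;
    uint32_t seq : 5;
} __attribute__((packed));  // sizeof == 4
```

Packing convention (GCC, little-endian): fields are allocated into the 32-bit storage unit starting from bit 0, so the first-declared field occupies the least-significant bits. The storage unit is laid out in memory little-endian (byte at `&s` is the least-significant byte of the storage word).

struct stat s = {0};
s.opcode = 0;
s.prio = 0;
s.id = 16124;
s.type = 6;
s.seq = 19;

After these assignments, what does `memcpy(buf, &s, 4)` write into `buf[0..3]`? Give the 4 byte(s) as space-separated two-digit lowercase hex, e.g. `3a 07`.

[0+:3] opcode=0 & 0x7 = 0x0; word=0x00000000
[3+:4] prio=0 & 0xf = 0x0; word=0x00000000
[7+:17] id=16124 & 0x1ffff = 0x3efc; word=0x001f7e00
[24+:3] type=6 & 0x7 = 0x6; word=0x061f7e00
[27+:5] seq=19 & 0x1f = 0x13; word=0x9e1f7e00
word = 0x9e1f7e00 → little-endian bytes:
  [0]=0x00  [1]=0x7e  [2]=0x1f  [3]=0x9e

00 7e 1f 9e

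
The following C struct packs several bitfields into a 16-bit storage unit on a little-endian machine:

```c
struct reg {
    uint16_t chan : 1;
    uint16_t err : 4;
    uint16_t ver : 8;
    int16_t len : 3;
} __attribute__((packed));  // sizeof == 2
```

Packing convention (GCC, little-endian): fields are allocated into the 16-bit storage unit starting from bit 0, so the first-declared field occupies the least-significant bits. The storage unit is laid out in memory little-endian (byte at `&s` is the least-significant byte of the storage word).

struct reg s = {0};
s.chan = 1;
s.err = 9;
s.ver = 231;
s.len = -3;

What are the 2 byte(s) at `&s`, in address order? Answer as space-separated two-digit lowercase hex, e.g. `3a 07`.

f3 bc

[0+:1] chan=1 & 0x1 = 0x1; word=0x0001
[1+:4] err=9 & 0xf = 0x9; word=0x0013
[5+:8] ver=231 & 0xff = 0xe7; word=0x1cf3
[13+:3] len=-3 & 0x7 = 0x5; word=0xbcf3
word = 0xbcf3 → little-endian bytes:
  [0]=0xf3  [1]=0xbc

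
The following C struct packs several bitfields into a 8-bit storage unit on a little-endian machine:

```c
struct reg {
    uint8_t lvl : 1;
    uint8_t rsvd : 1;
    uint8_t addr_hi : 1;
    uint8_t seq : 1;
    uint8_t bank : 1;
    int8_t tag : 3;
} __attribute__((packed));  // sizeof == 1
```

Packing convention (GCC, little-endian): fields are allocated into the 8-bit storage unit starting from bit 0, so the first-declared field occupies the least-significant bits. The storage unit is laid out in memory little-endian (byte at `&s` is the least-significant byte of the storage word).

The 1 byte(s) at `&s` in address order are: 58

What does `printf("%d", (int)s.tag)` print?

[0]=0x58 (little-endian) → word 0x58
lvl [0+:1] = (word>>0) & 0x1 = 0
rsvd [1+:1] = (word>>1) & 0x1 = 0
addr_hi [2+:1] = (word>>2) & 0x1 = 0
seq [3+:1] = (word>>3) & 0x1 = 1
bank [4+:1] = (word>>4) & 0x1 = 1
tag [5+:3] = (word>>5) & 0x7 = 2  ←
tag signed 3b, MSB=0: value = 2

2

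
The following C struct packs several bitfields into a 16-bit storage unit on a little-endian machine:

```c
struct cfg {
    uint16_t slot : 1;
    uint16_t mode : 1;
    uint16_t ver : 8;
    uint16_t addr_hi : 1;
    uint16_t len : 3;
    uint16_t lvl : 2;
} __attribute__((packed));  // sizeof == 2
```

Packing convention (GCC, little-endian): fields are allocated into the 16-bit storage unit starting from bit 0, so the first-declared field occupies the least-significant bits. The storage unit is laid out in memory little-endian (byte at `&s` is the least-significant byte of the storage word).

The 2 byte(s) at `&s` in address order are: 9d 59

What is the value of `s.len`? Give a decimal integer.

[0]=0x9d [1]=0x59 (little-endian) → word 0x599d
slot:1 @ bit 0 → (0x599d>>0)&0x1 = 0x1
mode:1 @ bit 1 → (0x599d>>1)&0x1 = 0x0
ver:8 @ bit 2 → (0x599d>>2)&0xff = 0x67
addr_hi:1 @ bit 10 → (0x599d>>10)&0x1 = 0x0
len:3 @ bit 11 → (0x599d>>11)&0x7 = 0x3  ←
lvl:2 @ bit 14 → (0x599d>>14)&0x3 = 0x1

3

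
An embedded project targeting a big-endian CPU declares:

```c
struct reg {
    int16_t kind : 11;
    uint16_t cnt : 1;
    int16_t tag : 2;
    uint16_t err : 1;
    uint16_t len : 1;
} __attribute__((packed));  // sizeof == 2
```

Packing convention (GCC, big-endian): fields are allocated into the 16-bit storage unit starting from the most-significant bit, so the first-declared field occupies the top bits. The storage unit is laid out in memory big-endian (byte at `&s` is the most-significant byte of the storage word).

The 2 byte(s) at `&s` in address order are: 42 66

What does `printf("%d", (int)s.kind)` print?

531

[0]=0x42 [1]=0x66 (big-endian) → word 0x4266
kind [5+:11] = (word>>5) & 0x7ff = 531  ←
cnt [4+:1] = (word>>4) & 0x1 = 0
tag [2+:2] = (word>>2) & 0x3 = 1
err [1+:1] = (word>>1) & 0x1 = 1
len [0+:1] = (word>>0) & 0x1 = 0
kind signed 11b, MSB=0: value = 531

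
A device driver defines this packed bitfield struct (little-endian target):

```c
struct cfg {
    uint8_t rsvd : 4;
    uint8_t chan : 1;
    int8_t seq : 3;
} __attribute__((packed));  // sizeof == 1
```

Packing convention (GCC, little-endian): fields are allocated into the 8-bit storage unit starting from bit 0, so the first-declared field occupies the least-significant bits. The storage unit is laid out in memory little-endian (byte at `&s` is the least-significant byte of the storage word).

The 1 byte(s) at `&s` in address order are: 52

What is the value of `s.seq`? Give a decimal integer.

[0]=0x52 (little-endian) → word 0x52
rsvd:4 @ bit 0 → (0x52>>0)&0xf = 0x2
chan:1 @ bit 4 → (0x52>>4)&0x1 = 0x1
seq:3 @ bit 5 → (0x52>>5)&0x7 = 0x2  ←
seq signed 3b, MSB=0: value = 2

2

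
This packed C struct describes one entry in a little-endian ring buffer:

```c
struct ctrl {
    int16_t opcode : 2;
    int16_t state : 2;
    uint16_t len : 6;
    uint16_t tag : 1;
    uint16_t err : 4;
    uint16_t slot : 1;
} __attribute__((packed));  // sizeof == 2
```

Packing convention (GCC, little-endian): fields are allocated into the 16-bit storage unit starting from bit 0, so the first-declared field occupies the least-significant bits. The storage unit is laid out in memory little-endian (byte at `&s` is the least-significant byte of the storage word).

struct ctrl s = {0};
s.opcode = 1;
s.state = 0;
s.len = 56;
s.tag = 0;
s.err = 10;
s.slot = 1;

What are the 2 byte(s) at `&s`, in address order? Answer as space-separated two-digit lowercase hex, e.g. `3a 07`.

opcode:2 = 1 → 0x1 << 0 → word 0x0001
state:2 = 0 → 0x0 << 2 → word 0x0001
len:6 = 56 → 0x38 << 4 → word 0x0381
tag:1 = 0 → 0x0 << 10 → word 0x0381
err:4 = 10 → 0xa << 11 → word 0x5381
slot:1 = 1 → 0x1 << 15 → word 0xd381
word = 0xd381 → little-endian bytes:
  [0]=0x81  [1]=0xd3

81 d3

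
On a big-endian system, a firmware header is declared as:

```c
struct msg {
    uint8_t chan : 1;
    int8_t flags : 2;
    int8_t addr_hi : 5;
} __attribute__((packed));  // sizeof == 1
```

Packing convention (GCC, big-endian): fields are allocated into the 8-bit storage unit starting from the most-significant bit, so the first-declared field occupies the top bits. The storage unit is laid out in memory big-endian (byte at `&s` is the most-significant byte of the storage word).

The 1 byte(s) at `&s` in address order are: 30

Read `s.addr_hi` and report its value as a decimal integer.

-16

[0]=0x30 (big-endian) → word 0x30
chan [7+:1] = (word>>7) & 0x1 = 0
flags [5+:2] = (word>>5) & 0x3 = 1
addr_hi [0+:5] = (word>>0) & 0x1f = 16  ←
addr_hi signed 5b, MSB=1: 16 - 32 = -16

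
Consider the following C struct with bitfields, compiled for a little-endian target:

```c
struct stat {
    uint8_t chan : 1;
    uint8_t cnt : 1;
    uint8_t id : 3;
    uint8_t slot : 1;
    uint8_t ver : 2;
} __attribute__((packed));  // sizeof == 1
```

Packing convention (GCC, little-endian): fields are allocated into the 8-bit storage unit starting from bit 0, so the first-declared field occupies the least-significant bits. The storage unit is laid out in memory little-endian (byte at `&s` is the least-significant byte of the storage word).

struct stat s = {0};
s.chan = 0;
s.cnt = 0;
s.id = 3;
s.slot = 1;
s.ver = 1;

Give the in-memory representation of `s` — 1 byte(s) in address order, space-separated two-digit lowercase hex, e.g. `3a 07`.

chan (1b) val=0 bits=0x0 at bit 0: 0x00
cnt (1b) val=0 bits=0x0 at bit 1: 0x00
id (3b) val=3 bits=0x3 at bit 2: 0x0c
slot (1b) val=1 bits=0x1 at bit 5: 0x2c
ver (2b) val=1 bits=0x1 at bit 6: 0x6c
word = 0x6c → little-endian bytes:
  [0]=0x6c

6c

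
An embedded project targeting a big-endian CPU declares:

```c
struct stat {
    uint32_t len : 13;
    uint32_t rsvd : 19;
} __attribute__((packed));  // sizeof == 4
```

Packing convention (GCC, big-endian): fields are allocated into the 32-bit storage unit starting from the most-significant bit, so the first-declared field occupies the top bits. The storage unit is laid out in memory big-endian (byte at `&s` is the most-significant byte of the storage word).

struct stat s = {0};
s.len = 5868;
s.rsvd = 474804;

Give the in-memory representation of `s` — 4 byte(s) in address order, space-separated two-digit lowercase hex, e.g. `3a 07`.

b7 67 3e b4

len (13b) val=5868 bits=0x16ec at bit 19: 0xb7600000
rsvd (19b) val=474804 bits=0x73eb4 at bit 0: 0xb7673eb4
word = 0xb7673eb4 → big-endian bytes:
  [0]=0xb7  [1]=0x67  [2]=0x3e  [3]=0xb4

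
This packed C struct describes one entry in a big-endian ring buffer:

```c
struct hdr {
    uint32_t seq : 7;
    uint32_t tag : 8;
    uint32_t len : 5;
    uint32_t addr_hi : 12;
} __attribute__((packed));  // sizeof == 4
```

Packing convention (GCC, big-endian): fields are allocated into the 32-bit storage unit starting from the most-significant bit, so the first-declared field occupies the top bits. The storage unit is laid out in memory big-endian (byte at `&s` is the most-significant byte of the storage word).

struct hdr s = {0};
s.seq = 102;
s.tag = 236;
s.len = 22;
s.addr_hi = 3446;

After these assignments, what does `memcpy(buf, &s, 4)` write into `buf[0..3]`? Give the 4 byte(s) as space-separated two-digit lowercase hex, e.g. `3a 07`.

seq (7b) val=102 bits=0x66 at bit 25: 0xcc000000
tag (8b) val=236 bits=0xec at bit 17: 0xcdd80000
len (5b) val=22 bits=0x16 at bit 12: 0xcdd96000
addr_hi (12b) val=3446 bits=0xd76 at bit 0: 0xcdd96d76
word = 0xcdd96d76 → big-endian bytes:
  [0]=0xcd  [1]=0xd9  [2]=0x6d  [3]=0x76

cd d9 6d 76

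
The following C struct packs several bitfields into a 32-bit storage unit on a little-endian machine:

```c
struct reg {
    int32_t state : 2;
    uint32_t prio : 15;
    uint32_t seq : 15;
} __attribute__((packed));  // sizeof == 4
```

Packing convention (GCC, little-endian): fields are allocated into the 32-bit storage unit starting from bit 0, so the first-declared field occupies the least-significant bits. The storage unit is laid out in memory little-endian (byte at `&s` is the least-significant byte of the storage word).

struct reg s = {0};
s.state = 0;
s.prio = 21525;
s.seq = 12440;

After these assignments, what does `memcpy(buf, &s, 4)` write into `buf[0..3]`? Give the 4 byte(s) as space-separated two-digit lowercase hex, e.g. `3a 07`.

54 50 31 61

state:2 = 0 → 0x0 << 0 → word 0x00000000
prio:15 = 21525 → 0x5415 << 2 → word 0x00015054
seq:15 = 12440 → 0x3098 << 17 → word 0x61315054
word = 0x61315054 → little-endian bytes:
  [0]=0x54  [1]=0x50  [2]=0x31  [3]=0x61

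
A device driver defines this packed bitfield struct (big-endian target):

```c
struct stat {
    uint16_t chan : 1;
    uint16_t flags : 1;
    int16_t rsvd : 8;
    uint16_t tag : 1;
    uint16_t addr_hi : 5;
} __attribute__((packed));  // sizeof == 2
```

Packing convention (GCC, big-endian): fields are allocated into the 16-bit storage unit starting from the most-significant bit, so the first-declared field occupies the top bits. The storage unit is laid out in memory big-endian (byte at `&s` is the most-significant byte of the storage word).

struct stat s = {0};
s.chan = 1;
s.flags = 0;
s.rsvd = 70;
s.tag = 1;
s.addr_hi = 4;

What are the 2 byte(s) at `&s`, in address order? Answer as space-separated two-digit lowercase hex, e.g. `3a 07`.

chan (1b) val=1 bits=0x1 at bit 15: 0x8000
flags (1b) val=0 bits=0x0 at bit 14: 0x8000
rsvd (8b) val=70 bits=0x46 at bit 6: 0x9180
tag (1b) val=1 bits=0x1 at bit 5: 0x91a0
addr_hi (5b) val=4 bits=0x4 at bit 0: 0x91a4
word = 0x91a4 → big-endian bytes:
  [0]=0x91  [1]=0xa4

91 a4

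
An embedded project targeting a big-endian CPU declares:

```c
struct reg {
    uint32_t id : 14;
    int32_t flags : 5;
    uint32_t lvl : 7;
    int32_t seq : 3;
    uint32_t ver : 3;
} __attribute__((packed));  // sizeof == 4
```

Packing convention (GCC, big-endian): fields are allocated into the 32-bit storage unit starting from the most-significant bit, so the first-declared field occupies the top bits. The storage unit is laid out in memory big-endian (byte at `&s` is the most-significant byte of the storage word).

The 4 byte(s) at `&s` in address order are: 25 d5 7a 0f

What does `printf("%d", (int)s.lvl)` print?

[0]=0x25 [1]=0xd5 [2]=0x7a [3]=0x0f (big-endian) → word 0x25d57a0f
id [18+:14] = (word>>18) & 0x3fff = 2421
flags [13+:5] = (word>>13) & 0x1f = 11
lvl [6+:7] = (word>>6) & 0x7f = 104  ←
seq [3+:3] = (word>>3) & 0x7 = 1
ver [0+:3] = (word>>0) & 0x7 = 7

104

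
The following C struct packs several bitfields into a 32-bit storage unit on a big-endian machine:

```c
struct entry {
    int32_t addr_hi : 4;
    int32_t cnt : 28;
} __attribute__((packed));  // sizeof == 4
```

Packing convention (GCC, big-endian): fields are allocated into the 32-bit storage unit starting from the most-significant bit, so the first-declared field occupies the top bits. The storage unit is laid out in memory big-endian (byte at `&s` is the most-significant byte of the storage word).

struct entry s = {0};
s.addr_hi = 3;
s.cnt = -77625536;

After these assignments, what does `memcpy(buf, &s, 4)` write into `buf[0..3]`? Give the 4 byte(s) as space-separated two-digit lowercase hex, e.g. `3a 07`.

3b 5f 87 40

addr_hi:4 = 3 → 0x3 << 28 → word 0x30000000
cnt:28 = -77625536 → 0xb5f8740 << 0 → word 0x3b5f8740
word = 0x3b5f8740 → big-endian bytes:
  [0]=0x3b  [1]=0x5f  [2]=0x87  [3]=0x40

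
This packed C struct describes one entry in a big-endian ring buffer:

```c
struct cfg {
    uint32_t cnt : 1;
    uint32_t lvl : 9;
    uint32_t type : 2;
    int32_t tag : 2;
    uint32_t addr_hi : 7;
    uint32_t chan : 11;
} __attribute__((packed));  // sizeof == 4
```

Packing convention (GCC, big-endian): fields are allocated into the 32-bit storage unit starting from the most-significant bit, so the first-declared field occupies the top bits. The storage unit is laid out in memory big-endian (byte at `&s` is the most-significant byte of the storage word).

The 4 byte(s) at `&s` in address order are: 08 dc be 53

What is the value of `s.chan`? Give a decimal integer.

[0]=0x08 [1]=0xdc [2]=0xbe [3]=0x53 (big-endian) → word 0x08dcbe53
cnt:1 @ bit 31 → (0x08dcbe53>>31)&0x1 = 0x0
lvl:9 @ bit 22 → (0x08dcbe53>>22)&0x1ff = 0x23
type:2 @ bit 20 → (0x08dcbe53>>20)&0x3 = 0x1
tag:2 @ bit 18 → (0x08dcbe53>>18)&0x3 = 0x3
addr_hi:7 @ bit 11 → (0x08dcbe53>>11)&0x7f = 0x17
chan:11 @ bit 0 → (0x08dcbe53>>0)&0x7ff = 0x653  ←

1619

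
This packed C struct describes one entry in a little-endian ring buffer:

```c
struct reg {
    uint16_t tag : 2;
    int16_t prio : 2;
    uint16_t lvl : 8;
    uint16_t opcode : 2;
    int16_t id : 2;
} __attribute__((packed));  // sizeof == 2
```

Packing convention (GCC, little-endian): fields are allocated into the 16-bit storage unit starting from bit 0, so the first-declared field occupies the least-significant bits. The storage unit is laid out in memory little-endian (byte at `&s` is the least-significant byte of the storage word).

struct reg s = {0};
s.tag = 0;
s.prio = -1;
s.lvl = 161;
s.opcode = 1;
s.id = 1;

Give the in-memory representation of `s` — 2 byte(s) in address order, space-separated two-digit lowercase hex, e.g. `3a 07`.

tag:2 = 0 → 0x0 << 0 → word 0x0000
prio:2 = -1 → 0x3 << 2 → word 0x000c
lvl:8 = 161 → 0xa1 << 4 → word 0x0a1c
opcode:2 = 1 → 0x1 << 12 → word 0x1a1c
id:2 = 1 → 0x1 << 14 → word 0x5a1c
word = 0x5a1c → little-endian bytes:
  [0]=0x1c  [1]=0x5a

1c 5a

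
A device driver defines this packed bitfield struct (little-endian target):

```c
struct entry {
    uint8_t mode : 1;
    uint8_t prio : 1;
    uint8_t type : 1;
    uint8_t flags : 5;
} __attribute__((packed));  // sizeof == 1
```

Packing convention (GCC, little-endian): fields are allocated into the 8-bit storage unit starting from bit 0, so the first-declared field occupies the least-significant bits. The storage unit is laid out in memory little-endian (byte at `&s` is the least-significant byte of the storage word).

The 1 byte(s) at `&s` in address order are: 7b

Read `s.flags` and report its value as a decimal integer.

[0]=0x7b (little-endian) → word 0x7b
mode:1 @ bit 0 → (0x7b>>0)&0x1 = 0x1
prio:1 @ bit 1 → (0x7b>>1)&0x1 = 0x1
type:1 @ bit 2 → (0x7b>>2)&0x1 = 0x0
flags:5 @ bit 3 → (0x7b>>3)&0x1f = 0xf  ←

15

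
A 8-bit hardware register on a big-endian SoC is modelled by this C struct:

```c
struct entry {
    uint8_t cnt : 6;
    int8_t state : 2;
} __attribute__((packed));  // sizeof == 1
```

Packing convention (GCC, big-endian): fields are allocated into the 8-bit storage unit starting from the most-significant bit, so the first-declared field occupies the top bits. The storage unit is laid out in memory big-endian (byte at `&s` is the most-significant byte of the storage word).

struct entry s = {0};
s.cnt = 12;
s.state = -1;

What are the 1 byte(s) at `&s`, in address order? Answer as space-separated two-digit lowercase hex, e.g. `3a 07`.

cnt (6b) val=12 bits=0xc at bit 2: 0x30
state (2b) val=-1 bits=0x3 at bit 0: 0x33
word = 0x33 → big-endian bytes:
  [0]=0x33

33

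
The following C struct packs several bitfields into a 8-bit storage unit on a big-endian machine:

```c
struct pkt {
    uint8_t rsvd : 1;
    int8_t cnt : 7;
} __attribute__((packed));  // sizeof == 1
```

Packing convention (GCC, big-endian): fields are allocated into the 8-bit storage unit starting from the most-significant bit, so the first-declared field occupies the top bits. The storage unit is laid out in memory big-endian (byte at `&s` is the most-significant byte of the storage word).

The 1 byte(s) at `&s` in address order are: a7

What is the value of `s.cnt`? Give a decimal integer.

[0]=0xa7 (big-endian) → word 0xa7
rsvd [7+:1] = (word>>7) & 0x1 = 1
cnt [0+:7] = (word>>0) & 0x7f = 39  ←
cnt signed 7b, MSB=0: value = 39

39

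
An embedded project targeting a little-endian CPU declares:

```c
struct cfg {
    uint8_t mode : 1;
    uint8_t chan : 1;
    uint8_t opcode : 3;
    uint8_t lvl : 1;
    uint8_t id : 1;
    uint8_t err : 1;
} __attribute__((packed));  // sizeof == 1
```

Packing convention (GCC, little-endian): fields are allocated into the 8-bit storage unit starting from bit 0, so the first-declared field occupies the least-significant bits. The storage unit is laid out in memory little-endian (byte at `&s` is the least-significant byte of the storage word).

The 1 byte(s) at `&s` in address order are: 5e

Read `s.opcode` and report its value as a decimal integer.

[0]=0x5e (little-endian) → word 0x5e
mode [0+:1] = (word>>0) & 0x1 = 0
chan [1+:1] = (word>>1) & 0x1 = 1
opcode [2+:3] = (word>>2) & 0x7 = 7  ←
lvl [5+:1] = (word>>5) & 0x1 = 0
id [6+:1] = (word>>6) & 0x1 = 1
err [7+:1] = (word>>7) & 0x1 = 0

7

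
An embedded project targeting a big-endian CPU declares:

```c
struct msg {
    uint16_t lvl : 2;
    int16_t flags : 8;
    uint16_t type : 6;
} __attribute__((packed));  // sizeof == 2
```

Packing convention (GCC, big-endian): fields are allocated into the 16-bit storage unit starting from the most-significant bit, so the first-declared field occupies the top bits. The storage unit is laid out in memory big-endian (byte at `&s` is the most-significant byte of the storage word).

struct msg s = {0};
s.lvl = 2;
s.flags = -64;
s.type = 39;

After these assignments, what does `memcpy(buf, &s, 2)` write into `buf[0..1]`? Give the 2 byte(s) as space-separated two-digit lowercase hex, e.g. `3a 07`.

b0 27

[14+:2] lvl=2 & 0x3 = 0x2; word=0x8000
[6+:8] flags=-64 & 0xff = 0xc0; word=0xb000
[0+:6] type=39 & 0x3f = 0x27; word=0xb027
word = 0xb027 → big-endian bytes:
  [0]=0xb0  [1]=0x27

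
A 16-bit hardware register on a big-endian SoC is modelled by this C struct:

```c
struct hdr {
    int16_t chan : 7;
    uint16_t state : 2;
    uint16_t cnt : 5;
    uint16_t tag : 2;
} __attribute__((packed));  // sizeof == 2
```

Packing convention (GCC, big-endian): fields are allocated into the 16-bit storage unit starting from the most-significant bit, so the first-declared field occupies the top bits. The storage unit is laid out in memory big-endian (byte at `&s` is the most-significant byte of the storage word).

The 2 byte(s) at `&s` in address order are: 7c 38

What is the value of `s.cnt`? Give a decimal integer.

[0]=0x7c [1]=0x38 (big-endian) → word 0x7c38
chan:7 @ bit 9 → (0x7c38>>9)&0x7f = 0x3e
state:2 @ bit 7 → (0x7c38>>7)&0x3 = 0x0
cnt:5 @ bit 2 → (0x7c38>>2)&0x1f = 0xe  ←
tag:2 @ bit 0 → (0x7c38>>0)&0x3 = 0x0

14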